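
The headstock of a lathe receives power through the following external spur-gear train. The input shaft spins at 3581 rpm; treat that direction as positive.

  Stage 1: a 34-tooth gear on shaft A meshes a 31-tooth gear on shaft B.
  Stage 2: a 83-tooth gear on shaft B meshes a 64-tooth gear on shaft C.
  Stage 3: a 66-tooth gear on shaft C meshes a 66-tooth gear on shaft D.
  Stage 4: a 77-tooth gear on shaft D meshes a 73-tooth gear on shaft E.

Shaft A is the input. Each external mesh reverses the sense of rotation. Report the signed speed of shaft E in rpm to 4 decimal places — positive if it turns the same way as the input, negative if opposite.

Stage 1 [34T→31T]: ω = 3581.0000×34/31 = 3927.5484 rpm, dir flips to −; running = −3927.5484
Stage 2 [83T→64T]: ω = 3927.5484×83/64 = 5093.5393 rpm, dir flips to +; running = +5093.5393
Stage 3 [66T→66T]: ω = 5093.5393×66/66 = 5093.5393 rpm, dir flips to −; running = −5093.5393
Stage 4 [77T→73T]: ω = 5093.5393×77/73 = 5372.6374 rpm, dir flips to +; running = +5372.6374

+5372.6374 rpm (same as input, |ω| = 5372.6374 rpm)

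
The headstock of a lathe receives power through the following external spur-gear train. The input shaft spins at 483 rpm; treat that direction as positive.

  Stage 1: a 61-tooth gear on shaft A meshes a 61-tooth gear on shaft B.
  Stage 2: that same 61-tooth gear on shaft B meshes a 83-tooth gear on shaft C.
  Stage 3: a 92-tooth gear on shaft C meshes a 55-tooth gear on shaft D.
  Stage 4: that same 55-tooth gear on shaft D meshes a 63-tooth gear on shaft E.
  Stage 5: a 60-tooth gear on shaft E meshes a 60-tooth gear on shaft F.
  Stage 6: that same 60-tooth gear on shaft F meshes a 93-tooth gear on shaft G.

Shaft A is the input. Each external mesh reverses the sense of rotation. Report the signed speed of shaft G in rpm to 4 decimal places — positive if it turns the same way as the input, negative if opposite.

Stage 1 [61T→61T]: ω = 483.0000×61/61 = 483.0000 rpm, dir flips to −; running = −483.0000
Stage 2 [61T→83T]: ω = 483.0000×61/83 = 354.9759 rpm, dir flips to +; running = +354.9759
Stage 3 [92T→55T]: ω = 354.9759×92/55 = 593.7779 rpm, dir flips to −; running = −593.7779
Stage 4 [55T→63T]: ω = 593.7779×55/63 = 518.3775 rpm, dir flips to +; running = +518.3775
Stage 5 [60T→60T]: ω = 518.3775×60/60 = 518.3775 rpm, dir flips to −; running = −518.3775
Stage 6 [60T→93T]: ω = 518.3775×60/93 = 334.4371 rpm, dir flips to +; running = +334.4371

+334.4371 rpm (same as input, |ω| = 334.4371 rpm)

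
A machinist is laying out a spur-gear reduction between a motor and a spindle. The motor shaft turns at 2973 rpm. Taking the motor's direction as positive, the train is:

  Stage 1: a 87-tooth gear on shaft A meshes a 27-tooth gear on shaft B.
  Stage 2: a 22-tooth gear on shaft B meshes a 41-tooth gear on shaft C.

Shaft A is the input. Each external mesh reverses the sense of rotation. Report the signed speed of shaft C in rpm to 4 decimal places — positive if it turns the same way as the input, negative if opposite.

+5140.3089 rpm (same as input, |ω| = 5140.3089 rpm)

Stage 1 [87T→27T]: ω = 2973.0000×87/27 = 9579.6667 rpm, dir flips to −; running = −9579.6667
Stage 2 [22T→41T]: ω = 9579.6667×22/41 = 5140.3089 rpm, dir flips to +; running = +5140.3089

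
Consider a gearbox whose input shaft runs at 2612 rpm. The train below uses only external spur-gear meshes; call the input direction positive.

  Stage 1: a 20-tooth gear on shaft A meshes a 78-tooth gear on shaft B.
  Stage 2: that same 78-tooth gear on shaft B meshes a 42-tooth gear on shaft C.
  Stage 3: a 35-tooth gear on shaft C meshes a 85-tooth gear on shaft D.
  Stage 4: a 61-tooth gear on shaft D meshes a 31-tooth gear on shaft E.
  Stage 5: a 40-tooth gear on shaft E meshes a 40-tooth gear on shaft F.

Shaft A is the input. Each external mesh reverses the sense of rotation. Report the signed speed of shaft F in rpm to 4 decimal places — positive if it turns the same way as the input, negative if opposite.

-1007.7925 rpm (opposite to input, |ω| = 1007.7925 rpm)

Stage 1 [20T→78T]: ω = 2612.0000×20/78 = 669.7436 rpm, dir flips to −; running = −669.7436
Stage 2 [78T→42T]: ω = 669.7436×78/42 = 1243.8095 rpm, dir flips to +; running = +1243.8095
Stage 3 [35T→85T]: ω = 1243.8095×35/85 = 512.1569 rpm, dir flips to −; running = −512.1569
Stage 4 [61T→31T]: ω = 512.1569×61/31 = 1007.7925 rpm, dir flips to +; running = +1007.7925
Stage 5 [40T→40T]: ω = 1007.7925×40/40 = 1007.7925 rpm, dir flips to −; running = −1007.7925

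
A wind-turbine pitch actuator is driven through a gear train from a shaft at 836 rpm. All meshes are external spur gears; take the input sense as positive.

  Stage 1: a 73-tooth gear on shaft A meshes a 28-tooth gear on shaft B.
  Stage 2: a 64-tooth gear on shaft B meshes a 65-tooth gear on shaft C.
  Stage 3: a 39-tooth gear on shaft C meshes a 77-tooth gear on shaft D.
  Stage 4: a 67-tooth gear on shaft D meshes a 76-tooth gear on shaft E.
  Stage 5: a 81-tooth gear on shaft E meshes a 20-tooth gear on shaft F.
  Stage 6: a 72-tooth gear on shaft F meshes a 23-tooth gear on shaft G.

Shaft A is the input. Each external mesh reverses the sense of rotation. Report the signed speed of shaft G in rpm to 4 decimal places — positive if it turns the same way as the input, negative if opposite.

Stage 1 [73T→28T]: ω = 836.0000×73/28 = 2179.5714 rpm, dir flips to −; running = −2179.5714
Stage 2 [64T→65T]: ω = 2179.5714×64/65 = 2146.0396 rpm, dir flips to +; running = +2146.0396
Stage 3 [39T→77T]: ω = 2146.0396×39/77 = 1086.9551 rpm, dir flips to −; running = −1086.9551
Stage 4 [67T→76T]: ω = 1086.9551×67/76 = 958.2367 rpm, dir flips to +; running = +958.2367
Stage 5 [81T→20T]: ω = 958.2367×81/20 = 3880.8588 rpm, dir flips to −; running = −3880.8588
Stage 6 [72T→23T]: ω = 3880.8588×72/23 = 12148.7753 rpm, dir flips to +; running = +12148.7753

+12148.7753 rpm (same as input, |ω| = 12148.7753 rpm)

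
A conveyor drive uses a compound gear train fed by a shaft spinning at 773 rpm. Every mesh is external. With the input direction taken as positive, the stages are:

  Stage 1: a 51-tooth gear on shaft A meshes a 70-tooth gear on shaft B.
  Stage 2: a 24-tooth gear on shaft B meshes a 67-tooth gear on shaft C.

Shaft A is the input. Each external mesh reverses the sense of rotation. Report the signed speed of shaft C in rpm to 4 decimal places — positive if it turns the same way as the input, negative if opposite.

+201.7382 rpm (same as input, |ω| = 201.7382 rpm)

Stage 1 [51T→70T]: ω = 773.0000×51/70 = 563.1857 rpm, dir flips to −; running = −563.1857
Stage 2 [24T→67T]: ω = 563.1857×24/67 = 201.7382 rpm, dir flips to +; running = +201.7382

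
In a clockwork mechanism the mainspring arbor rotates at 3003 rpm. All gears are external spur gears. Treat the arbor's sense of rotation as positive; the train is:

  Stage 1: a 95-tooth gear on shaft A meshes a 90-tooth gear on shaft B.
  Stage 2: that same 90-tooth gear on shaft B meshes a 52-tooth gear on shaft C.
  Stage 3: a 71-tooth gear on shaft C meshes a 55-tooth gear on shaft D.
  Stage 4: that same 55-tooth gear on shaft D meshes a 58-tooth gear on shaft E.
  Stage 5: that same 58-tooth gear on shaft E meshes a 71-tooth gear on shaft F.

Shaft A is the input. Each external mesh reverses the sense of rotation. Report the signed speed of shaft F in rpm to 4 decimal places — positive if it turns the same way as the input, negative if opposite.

Stage 1 [95T→90T]: ω = 3003.0000×95/90 = 3169.8333 rpm, dir flips to −; running = −3169.8333
Stage 2 [90T→52T]: ω = 3169.8333×90/52 = 5486.2500 rpm, dir flips to +; running = +5486.2500
Stage 3 [71T→55T]: ω = 5486.2500×71/55 = 7082.2500 rpm, dir flips to −; running = −7082.2500
Stage 4 [55T→58T]: ω = 7082.2500×55/58 = 6715.9267 rpm, dir flips to +; running = +6715.9267
Stage 5 [58T→71T]: ω = 6715.9267×58/71 = 5486.2500 rpm, dir flips to −; running = −5486.2500

-5486.2500 rpm (opposite to input, |ω| = 5486.2500 rpm)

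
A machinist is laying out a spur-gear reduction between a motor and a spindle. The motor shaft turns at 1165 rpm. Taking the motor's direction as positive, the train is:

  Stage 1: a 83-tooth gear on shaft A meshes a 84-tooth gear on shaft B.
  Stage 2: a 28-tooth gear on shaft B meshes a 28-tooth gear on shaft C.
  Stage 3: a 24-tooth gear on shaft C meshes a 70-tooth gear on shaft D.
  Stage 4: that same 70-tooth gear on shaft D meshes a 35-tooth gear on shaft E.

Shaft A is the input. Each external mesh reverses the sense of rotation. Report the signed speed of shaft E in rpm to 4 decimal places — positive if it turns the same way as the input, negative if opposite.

Stage 1 [83T→84T]: ω = 1165.0000×83/84 = 1151.1310 rpm, dir flips to −; running = −1151.1310
Stage 2 [28T→28T]: ω = 1151.1310×28/28 = 1151.1310 rpm, dir flips to +; running = +1151.1310
Stage 3 [24T→70T]: ω = 1151.1310×24/70 = 394.6735 rpm, dir flips to −; running = −394.6735
Stage 4 [70T→35T]: ω = 394.6735×70/35 = 789.3469 rpm, dir flips to +; running = +789.3469

+789.3469 rpm (same as input, |ω| = 789.3469 rpm)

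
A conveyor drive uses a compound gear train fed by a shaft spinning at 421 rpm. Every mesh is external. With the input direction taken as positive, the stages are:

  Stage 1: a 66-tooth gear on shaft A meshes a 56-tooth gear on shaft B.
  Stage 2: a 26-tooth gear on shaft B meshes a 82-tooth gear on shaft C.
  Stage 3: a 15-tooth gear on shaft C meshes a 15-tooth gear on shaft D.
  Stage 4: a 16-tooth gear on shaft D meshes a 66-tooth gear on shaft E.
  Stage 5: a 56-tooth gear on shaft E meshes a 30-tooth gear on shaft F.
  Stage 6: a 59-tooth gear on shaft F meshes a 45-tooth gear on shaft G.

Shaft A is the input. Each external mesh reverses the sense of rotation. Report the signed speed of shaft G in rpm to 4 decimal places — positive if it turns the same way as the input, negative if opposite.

+93.3426 rpm (same as input, |ω| = 93.3426 rpm)

Stage 1 [66T→56T]: ω = 421.0000×66/56 = 496.1786 rpm, dir flips to −; running = −496.1786
Stage 2 [26T→82T]: ω = 496.1786×26/82 = 157.3249 rpm, dir flips to +; running = +157.3249
Stage 3 [15T→15T]: ω = 157.3249×15/15 = 157.3249 rpm, dir flips to −; running = −157.3249
Stage 4 [16T→66T]: ω = 157.3249×16/66 = 38.1394 rpm, dir flips to +; running = +38.1394
Stage 5 [56T→30T]: ω = 38.1394×56/30 = 71.1935 rpm, dir flips to −; running = −71.1935
Stage 6 [59T→45T]: ω = 71.1935×59/45 = 93.3426 rpm, dir flips to +; running = +93.3426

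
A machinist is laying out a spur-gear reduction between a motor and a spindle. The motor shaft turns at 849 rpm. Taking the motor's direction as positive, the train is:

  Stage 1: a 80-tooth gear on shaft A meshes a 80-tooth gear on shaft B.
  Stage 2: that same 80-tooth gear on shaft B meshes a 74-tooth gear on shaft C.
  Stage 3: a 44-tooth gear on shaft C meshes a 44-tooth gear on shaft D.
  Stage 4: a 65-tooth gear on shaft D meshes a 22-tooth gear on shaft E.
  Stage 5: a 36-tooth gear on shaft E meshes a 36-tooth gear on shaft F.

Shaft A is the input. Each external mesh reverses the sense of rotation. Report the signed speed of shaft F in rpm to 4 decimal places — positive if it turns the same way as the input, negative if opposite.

Stage 1 [80T→80T]: ω = 849.0000×80/80 = 849.0000 rpm, dir flips to −; running = −849.0000
Stage 2 [80T→74T]: ω = 849.0000×80/74 = 917.8378 rpm, dir flips to +; running = +917.8378
Stage 3 [44T→44T]: ω = 917.8378×44/44 = 917.8378 rpm, dir flips to −; running = −917.8378
Stage 4 [65T→22T]: ω = 917.8378×65/22 = 2711.7936 rpm, dir flips to +; running = +2711.7936
Stage 5 [36T→36T]: ω = 2711.7936×36/36 = 2711.7936 rpm, dir flips to −; running = −2711.7936

-2711.7936 rpm (opposite to input, |ω| = 2711.7936 rpm)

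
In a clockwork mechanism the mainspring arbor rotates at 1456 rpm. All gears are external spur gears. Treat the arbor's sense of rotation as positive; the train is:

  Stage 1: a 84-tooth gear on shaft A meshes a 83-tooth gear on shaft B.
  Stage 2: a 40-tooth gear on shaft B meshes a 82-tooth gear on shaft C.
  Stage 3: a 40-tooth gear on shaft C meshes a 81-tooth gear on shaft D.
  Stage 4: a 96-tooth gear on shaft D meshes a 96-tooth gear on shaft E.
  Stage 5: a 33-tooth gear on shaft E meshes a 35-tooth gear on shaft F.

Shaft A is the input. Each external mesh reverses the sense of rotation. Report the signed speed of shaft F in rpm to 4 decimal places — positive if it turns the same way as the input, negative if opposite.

-334.6799 rpm (opposite to input, |ω| = 334.6799 rpm)

Stage 1 [84T→83T]: ω = 1456.0000×84/83 = 1473.5422 rpm, dir flips to −; running = −1473.5422
Stage 2 [40T→82T]: ω = 1473.5422×40/82 = 718.8011 rpm, dir flips to +; running = +718.8011
Stage 3 [40T→81T]: ω = 718.8011×40/81 = 354.9635 rpm, dir flips to −; running = −354.9635
Stage 4 [96T→96T]: ω = 354.9635×96/96 = 354.9635 rpm, dir flips to +; running = +354.9635
Stage 5 [33T→35T]: ω = 354.9635×33/35 = 334.6799 rpm, dir flips to −; running = −334.6799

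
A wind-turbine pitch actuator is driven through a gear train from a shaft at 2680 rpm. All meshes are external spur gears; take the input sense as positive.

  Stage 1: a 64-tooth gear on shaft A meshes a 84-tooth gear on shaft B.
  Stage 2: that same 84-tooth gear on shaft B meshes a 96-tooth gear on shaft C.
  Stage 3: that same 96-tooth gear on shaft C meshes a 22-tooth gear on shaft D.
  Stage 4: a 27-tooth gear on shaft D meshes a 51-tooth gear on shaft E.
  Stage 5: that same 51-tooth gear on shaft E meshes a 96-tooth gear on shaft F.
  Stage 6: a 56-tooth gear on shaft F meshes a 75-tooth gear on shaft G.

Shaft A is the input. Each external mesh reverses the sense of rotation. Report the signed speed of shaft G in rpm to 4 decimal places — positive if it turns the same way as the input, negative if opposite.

+1637.2364 rpm (same as input, |ω| = 1637.2364 rpm)

Stage 1 [64T→84T]: ω = 2680.0000×64/84 = 2041.9048 rpm, dir flips to −; running = −2041.9048
Stage 2 [84T→96T]: ω = 2041.9048×84/96 = 1786.6667 rpm, dir flips to +; running = +1786.6667
Stage 3 [96T→22T]: ω = 1786.6667×96/22 = 7796.3636 rpm, dir flips to −; running = −7796.3636
Stage 4 [27T→51T]: ω = 7796.3636×27/51 = 4127.4866 rpm, dir flips to +; running = +4127.4866
Stage 5 [51T→96T]: ω = 4127.4866×51/96 = 2192.7273 rpm, dir flips to −; running = −2192.7273
Stage 6 [56T→75T]: ω = 2192.7273×56/75 = 1637.2364 rpm, dir flips to +; running = +1637.2364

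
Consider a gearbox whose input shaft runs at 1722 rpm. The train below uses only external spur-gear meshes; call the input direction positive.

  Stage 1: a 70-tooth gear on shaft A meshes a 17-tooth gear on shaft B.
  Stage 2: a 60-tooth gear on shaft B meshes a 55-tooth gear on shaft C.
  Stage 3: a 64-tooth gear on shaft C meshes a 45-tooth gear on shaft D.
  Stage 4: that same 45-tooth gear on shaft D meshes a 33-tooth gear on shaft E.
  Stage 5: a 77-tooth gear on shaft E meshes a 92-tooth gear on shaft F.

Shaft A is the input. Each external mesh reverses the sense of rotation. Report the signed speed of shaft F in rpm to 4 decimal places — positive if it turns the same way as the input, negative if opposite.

Stage 1 [70T→17T]: ω = 1722.0000×70/17 = 7090.5882 rpm, dir flips to −; running = −7090.5882
Stage 2 [60T→55T]: ω = 7090.5882×60/55 = 7735.1872 rpm, dir flips to +; running = +7735.1872
Stage 3 [64T→45T]: ω = 7735.1872×64/45 = 11001.1551 rpm, dir flips to −; running = −11001.1551
Stage 4 [45T→33T]: ω = 11001.1551×45/33 = 15001.5751 rpm, dir flips to +; running = +15001.5751
Stage 5 [77T→92T]: ω = 15001.5751×77/92 = 12555.6661 rpm, dir flips to −; running = −12555.6661

-12555.6661 rpm (opposite to input, |ω| = 12555.6661 rpm)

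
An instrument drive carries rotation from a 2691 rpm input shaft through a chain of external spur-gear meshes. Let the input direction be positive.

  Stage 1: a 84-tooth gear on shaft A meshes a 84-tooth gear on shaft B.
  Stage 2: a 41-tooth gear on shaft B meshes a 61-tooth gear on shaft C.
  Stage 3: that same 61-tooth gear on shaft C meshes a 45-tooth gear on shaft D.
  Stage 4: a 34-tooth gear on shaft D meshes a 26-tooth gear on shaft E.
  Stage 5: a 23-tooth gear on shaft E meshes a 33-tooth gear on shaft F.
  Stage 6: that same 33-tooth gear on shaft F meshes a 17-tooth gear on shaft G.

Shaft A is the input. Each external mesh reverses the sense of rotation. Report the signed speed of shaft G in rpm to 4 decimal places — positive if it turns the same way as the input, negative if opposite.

Stage 1 [84T→84T]: ω = 2691.0000×84/84 = 2691.0000 rpm, dir flips to −; running = −2691.0000
Stage 2 [41T→61T]: ω = 2691.0000×41/61 = 1808.7049 rpm, dir flips to +; running = +1808.7049
Stage 3 [61T→45T]: ω = 1808.7049×61/45 = 2451.8000 rpm, dir flips to −; running = −2451.8000
Stage 4 [34T→26T]: ω = 2451.8000×34/26 = 3206.2000 rpm, dir flips to +; running = +3206.2000
Stage 5 [23T→33T]: ω = 3206.2000×23/33 = 2234.6242 rpm, dir flips to −; running = −2234.6242
Stage 6 [33T→17T]: ω = 2234.6242×33/17 = 4337.8000 rpm, dir flips to +; running = +4337.8000

+4337.8000 rpm (same as input, |ω| = 4337.8000 rpm)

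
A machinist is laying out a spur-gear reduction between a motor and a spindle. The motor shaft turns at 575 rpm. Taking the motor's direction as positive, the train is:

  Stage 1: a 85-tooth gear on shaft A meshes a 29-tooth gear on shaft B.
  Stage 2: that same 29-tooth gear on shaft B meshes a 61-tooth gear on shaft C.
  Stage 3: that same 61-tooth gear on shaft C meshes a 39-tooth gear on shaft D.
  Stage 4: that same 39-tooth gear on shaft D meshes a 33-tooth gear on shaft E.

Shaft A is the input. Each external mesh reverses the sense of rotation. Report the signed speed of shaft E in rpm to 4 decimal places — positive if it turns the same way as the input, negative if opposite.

Stage 1 [85T→29T]: ω = 575.0000×85/29 = 1685.3448 rpm, dir flips to −; running = −1685.3448
Stage 2 [29T→61T]: ω = 1685.3448×29/61 = 801.2295 rpm, dir flips to +; running = +801.2295
Stage 3 [61T→39T]: ω = 801.2295×61/39 = 1253.2051 rpm, dir flips to −; running = −1253.2051
Stage 4 [39T→33T]: ω = 1253.2051×39/33 = 1481.0606 rpm, dir flips to +; running = +1481.0606

+1481.0606 rpm (same as input, |ω| = 1481.0606 rpm)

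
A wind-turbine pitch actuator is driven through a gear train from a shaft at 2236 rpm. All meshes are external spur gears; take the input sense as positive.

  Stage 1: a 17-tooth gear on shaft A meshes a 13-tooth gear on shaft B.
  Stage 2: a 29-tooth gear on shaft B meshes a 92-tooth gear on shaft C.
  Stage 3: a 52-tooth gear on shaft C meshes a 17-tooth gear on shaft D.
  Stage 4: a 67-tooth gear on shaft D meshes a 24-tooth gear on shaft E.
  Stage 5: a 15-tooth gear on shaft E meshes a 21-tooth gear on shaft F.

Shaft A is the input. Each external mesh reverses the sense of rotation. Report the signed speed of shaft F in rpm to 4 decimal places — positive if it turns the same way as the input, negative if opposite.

-5621.8271 rpm (opposite to input, |ω| = 5621.8271 rpm)

Stage 1 [17T→13T]: ω = 2236.0000×17/13 = 2924.0000 rpm, dir flips to −; running = −2924.0000
Stage 2 [29T→92T]: ω = 2924.0000×29/92 = 921.6957 rpm, dir flips to +; running = +921.6957
Stage 3 [52T→17T]: ω = 921.6957×52/17 = 2819.3043 rpm, dir flips to −; running = −2819.3043
Stage 4 [67T→24T]: ω = 2819.3043×67/24 = 7870.5580 rpm, dir flips to +; running = +7870.5580
Stage 5 [15T→21T]: ω = 7870.5580×15/21 = 5621.8271 rpm, dir flips to −; running = −5621.8271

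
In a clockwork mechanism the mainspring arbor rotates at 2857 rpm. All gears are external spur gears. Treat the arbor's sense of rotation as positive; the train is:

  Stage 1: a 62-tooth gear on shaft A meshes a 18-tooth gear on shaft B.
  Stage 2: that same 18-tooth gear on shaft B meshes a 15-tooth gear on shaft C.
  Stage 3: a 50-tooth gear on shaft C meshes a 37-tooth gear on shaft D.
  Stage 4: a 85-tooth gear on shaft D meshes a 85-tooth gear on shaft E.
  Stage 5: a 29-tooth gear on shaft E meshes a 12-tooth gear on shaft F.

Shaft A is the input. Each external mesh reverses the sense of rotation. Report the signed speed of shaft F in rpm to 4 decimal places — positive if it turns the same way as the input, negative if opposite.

Stage 1 [62T→18T]: ω = 2857.0000×62/18 = 9840.7778 rpm, dir flips to −; running = −9840.7778
Stage 2 [18T→15T]: ω = 9840.7778×18/15 = 11808.9333 rpm, dir flips to +; running = +11808.9333
Stage 3 [50T→37T]: ω = 11808.9333×50/37 = 15958.0180 rpm, dir flips to −; running = −15958.0180
Stage 4 [85T→85T]: ω = 15958.0180×85/85 = 15958.0180 rpm, dir flips to +; running = +15958.0180
Stage 5 [29T→12T]: ω = 15958.0180×29/12 = 38565.2102 rpm, dir flips to −; running = −38565.2102

-38565.2102 rpm (opposite to input, |ω| = 38565.2102 rpm)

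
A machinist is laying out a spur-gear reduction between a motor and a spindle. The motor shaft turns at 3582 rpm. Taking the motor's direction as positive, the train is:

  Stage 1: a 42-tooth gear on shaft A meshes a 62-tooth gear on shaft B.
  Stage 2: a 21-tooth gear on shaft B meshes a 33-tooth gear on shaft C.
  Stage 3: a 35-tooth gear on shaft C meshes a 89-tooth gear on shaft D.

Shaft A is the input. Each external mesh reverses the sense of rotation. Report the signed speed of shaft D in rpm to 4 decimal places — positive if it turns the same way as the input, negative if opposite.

Stage 1 [42T→62T]: ω = 3582.0000×42/62 = 2426.5161 rpm, dir flips to −; running = −2426.5161
Stage 2 [21T→33T]: ω = 2426.5161×21/33 = 1544.1466 rpm, dir flips to +; running = +1544.1466
Stage 3 [35T→89T]: ω = 1544.1466×35/89 = 607.2487 rpm, dir flips to −; running = −607.2487

-607.2487 rpm (opposite to input, |ω| = 607.2487 rpm)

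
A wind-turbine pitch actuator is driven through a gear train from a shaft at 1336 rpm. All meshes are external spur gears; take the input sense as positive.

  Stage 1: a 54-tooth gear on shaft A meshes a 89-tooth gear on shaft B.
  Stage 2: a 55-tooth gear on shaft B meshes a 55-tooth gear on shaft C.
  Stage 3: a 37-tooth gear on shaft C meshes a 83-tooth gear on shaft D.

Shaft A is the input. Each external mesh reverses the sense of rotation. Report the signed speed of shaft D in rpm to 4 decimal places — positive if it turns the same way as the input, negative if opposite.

Stage 1 [54T→89T]: ω = 1336.0000×54/89 = 810.6067 rpm, dir flips to −; running = −810.6067
Stage 2 [55T→55T]: ω = 810.6067×55/55 = 810.6067 rpm, dir flips to +; running = +810.6067
Stage 3 [37T→83T]: ω = 810.6067×37/83 = 361.3548 rpm, dir flips to −; running = −361.3548

-361.3548 rpm (opposite to input, |ω| = 361.3548 rpm)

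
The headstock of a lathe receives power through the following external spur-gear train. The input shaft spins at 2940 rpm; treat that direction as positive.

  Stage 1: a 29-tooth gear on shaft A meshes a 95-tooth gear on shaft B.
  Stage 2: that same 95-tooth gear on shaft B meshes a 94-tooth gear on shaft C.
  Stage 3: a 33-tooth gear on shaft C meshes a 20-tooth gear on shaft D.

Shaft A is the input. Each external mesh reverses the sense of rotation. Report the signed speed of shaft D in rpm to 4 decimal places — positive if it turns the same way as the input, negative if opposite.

-1496.5851 rpm (opposite to input, |ω| = 1496.5851 rpm)

Stage 1 [29T→95T]: ω = 2940.0000×29/95 = 897.4737 rpm, dir flips to −; running = −897.4737
Stage 2 [95T→94T]: ω = 897.4737×95/94 = 907.0213 rpm, dir flips to +; running = +907.0213
Stage 3 [33T→20T]: ω = 907.0213×33/20 = 1496.5851 rpm, dir flips to −; running = −1496.5851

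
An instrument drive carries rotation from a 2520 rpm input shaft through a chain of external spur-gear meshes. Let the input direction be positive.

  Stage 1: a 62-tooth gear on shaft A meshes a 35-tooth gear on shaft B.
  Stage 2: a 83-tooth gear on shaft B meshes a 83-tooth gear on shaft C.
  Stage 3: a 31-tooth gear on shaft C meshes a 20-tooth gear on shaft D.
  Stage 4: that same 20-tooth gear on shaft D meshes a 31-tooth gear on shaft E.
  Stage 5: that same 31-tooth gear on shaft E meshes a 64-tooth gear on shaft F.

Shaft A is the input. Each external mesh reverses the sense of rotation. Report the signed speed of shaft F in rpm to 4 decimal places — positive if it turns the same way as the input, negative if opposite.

Stage 1 [62T→35T]: ω = 2520.0000×62/35 = 4464.0000 rpm, dir flips to −; running = −4464.0000
Stage 2 [83T→83T]: ω = 4464.0000×83/83 = 4464.0000 rpm, dir flips to +; running = +4464.0000
Stage 3 [31T→20T]: ω = 4464.0000×31/20 = 6919.2000 rpm, dir flips to −; running = −6919.2000
Stage 4 [20T→31T]: ω = 6919.2000×20/31 = 4464.0000 rpm, dir flips to +; running = +4464.0000
Stage 5 [31T→64T]: ω = 4464.0000×31/64 = 2162.2500 rpm, dir flips to −; running = −2162.2500

-2162.2500 rpm (opposite to input, |ω| = 2162.2500 rpm)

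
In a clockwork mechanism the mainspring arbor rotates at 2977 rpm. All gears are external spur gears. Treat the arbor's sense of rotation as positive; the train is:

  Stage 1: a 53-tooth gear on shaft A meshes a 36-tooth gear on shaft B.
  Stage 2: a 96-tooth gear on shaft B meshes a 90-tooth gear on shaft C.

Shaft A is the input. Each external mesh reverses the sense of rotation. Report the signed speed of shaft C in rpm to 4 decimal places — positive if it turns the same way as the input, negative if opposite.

Stage 1 [53T→36T]: ω = 2977.0000×53/36 = 4382.8056 rpm, dir flips to −; running = −4382.8056
Stage 2 [96T→90T]: ω = 4382.8056×96/90 = 4674.9926 rpm, dir flips to +; running = +4674.9926

+4674.9926 rpm (same as input, |ω| = 4674.9926 rpm)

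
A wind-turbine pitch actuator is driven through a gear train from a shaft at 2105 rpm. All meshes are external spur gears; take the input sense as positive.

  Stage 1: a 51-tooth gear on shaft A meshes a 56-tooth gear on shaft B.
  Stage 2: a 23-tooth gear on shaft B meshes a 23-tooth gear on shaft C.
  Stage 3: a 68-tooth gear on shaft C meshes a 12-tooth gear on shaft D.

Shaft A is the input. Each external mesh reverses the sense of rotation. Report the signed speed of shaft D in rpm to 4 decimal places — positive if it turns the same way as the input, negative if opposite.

Stage 1 [51T→56T]: ω = 2105.0000×51/56 = 1917.0536 rpm, dir flips to −; running = −1917.0536
Stage 2 [23T→23T]: ω = 1917.0536×23/23 = 1917.0536 rpm, dir flips to +; running = +1917.0536
Stage 3 [68T→12T]: ω = 1917.0536×68/12 = 10863.3036 rpm, dir flips to −; running = −10863.3036

-10863.3036 rpm (opposite to input, |ω| = 10863.3036 rpm)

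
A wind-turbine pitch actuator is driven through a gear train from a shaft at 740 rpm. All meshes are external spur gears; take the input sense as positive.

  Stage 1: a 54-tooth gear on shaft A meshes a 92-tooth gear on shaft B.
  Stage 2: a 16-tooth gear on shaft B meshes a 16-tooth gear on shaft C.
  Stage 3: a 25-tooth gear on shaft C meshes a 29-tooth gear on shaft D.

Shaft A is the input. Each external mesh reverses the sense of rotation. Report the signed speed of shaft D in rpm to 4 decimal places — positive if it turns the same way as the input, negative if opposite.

Stage 1 [54T→92T]: ω = 740.0000×54/92 = 434.3478 rpm, dir flips to −; running = −434.3478
Stage 2 [16T→16T]: ω = 434.3478×16/16 = 434.3478 rpm, dir flips to +; running = +434.3478
Stage 3 [25T→29T]: ω = 434.3478×25/29 = 374.4378 rpm, dir flips to −; running = −374.4378

-374.4378 rpm (opposite to input, |ω| = 374.4378 rpm)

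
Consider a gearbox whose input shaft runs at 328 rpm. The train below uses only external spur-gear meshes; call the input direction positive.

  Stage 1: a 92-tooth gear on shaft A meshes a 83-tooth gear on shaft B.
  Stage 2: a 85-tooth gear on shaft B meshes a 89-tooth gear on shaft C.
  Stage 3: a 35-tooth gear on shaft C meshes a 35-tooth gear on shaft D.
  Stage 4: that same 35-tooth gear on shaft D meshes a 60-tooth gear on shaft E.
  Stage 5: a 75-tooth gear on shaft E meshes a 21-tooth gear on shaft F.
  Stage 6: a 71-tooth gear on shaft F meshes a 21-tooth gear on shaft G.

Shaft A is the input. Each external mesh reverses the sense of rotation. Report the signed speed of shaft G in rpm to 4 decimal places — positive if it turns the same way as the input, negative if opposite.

Stage 1 [92T→83T]: ω = 328.0000×92/83 = 363.5663 rpm, dir flips to −; running = −363.5663
Stage 2 [85T→89T]: ω = 363.5663×85/89 = 347.2262 rpm, dir flips to +; running = +347.2262
Stage 3 [35T→35T]: ω = 347.2262×35/35 = 347.2262 rpm, dir flips to −; running = −347.2262
Stage 4 [35T→60T]: ω = 347.2262×35/60 = 202.5486 rpm, dir flips to +; running = +202.5486
Stage 5 [75T→21T]: ω = 202.5486×75/21 = 723.3879 rpm, dir flips to −; running = −723.3879
Stage 6 [71T→21T]: ω = 723.3879×71/21 = 2445.7402 rpm, dir flips to +; running = +2445.7402

+2445.7402 rpm (same as input, |ω| = 2445.7402 rpm)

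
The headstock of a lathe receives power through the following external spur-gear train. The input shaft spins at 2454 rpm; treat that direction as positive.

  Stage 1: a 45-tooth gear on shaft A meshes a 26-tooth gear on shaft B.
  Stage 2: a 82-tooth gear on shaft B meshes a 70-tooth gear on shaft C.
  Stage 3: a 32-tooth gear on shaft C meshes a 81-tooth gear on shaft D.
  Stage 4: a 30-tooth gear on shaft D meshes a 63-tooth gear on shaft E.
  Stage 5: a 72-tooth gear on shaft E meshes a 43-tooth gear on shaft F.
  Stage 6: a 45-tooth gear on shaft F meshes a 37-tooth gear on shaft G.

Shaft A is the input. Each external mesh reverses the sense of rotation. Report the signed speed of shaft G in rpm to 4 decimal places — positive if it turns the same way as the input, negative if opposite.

+1906.1191 rpm (same as input, |ω| = 1906.1191 rpm)

Stage 1 [45T→26T]: ω = 2454.0000×45/26 = 4247.3077 rpm, dir flips to −; running = −4247.3077
Stage 2 [82T→70T]: ω = 4247.3077×82/70 = 4975.4176 rpm, dir flips to +; running = +4975.4176
Stage 3 [32T→81T]: ω = 4975.4176×32/81 = 1965.5971 rpm, dir flips to −; running = −1965.5971
Stage 4 [30T→63T]: ω = 1965.5971×30/63 = 935.9986 rpm, dir flips to +; running = +935.9986
Stage 5 [72T→43T]: ω = 935.9986×72/43 = 1567.2535 rpm, dir flips to −; running = −1567.2535
Stage 6 [45T→37T]: ω = 1567.2535×45/37 = 1906.1191 rpm, dir flips to +; running = +1906.1191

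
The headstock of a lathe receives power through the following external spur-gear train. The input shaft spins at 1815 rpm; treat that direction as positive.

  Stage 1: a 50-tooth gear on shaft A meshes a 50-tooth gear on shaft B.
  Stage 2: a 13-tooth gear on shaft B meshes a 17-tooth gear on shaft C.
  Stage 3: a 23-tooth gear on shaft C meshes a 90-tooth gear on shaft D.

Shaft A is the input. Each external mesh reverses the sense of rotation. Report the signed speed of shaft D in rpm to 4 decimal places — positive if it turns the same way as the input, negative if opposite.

Stage 1 [50T→50T]: ω = 1815.0000×50/50 = 1815.0000 rpm, dir flips to −; running = −1815.0000
Stage 2 [13T→17T]: ω = 1815.0000×13/17 = 1387.9412 rpm, dir flips to +; running = +1387.9412
Stage 3 [23T→90T]: ω = 1387.9412×23/90 = 354.6961 rpm, dir flips to −; running = −354.6961

-354.6961 rpm (opposite to input, |ω| = 354.6961 rpm)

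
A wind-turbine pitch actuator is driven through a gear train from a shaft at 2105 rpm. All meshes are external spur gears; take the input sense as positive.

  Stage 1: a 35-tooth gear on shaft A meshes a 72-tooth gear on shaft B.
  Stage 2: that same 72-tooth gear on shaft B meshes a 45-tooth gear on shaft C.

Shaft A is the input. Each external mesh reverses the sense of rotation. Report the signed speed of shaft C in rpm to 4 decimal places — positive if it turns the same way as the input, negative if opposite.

+1637.2222 rpm (same as input, |ω| = 1637.2222 rpm)

Stage 1 [35T→72T]: ω = 2105.0000×35/72 = 1023.2639 rpm, dir flips to −; running = −1023.2639
Stage 2 [72T→45T]: ω = 1023.2639×72/45 = 1637.2222 rpm, dir flips to +; running = +1637.2222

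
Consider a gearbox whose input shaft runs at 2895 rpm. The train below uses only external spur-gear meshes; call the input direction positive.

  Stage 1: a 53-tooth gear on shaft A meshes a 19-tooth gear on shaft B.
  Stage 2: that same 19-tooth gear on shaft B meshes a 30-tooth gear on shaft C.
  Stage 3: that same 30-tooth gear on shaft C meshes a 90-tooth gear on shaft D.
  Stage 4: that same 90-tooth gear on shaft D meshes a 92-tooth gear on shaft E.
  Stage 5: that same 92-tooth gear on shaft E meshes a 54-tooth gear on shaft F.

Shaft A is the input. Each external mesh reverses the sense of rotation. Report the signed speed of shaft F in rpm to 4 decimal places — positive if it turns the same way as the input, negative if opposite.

Stage 1 [53T→19T]: ω = 2895.0000×53/19 = 8075.5263 rpm, dir flips to −; running = −8075.5263
Stage 2 [19T→30T]: ω = 8075.5263×19/30 = 5114.5000 rpm, dir flips to +; running = +5114.5000
Stage 3 [30T→90T]: ω = 5114.5000×30/90 = 1704.8333 rpm, dir flips to −; running = −1704.8333
Stage 4 [90T→92T]: ω = 1704.8333×90/92 = 1667.7717 rpm, dir flips to +; running = +1667.7717
Stage 5 [92T→54T]: ω = 1667.7717×92/54 = 2841.3889 rpm, dir flips to −; running = −2841.3889

-2841.3889 rpm (opposite to input, |ω| = 2841.3889 rpm)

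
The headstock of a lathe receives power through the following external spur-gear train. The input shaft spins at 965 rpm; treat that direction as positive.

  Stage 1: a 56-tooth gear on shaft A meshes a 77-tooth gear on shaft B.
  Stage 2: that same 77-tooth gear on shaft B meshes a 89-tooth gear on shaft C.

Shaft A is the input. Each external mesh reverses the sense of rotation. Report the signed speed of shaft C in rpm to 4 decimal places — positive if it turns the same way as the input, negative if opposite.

Stage 1 [56T→77T]: ω = 965.0000×56/77 = 701.8182 rpm, dir flips to −; running = −701.8182
Stage 2 [77T→89T]: ω = 701.8182×77/89 = 607.1910 rpm, dir flips to +; running = +607.1910

+607.1910 rpm (same as input, |ω| = 607.1910 rpm)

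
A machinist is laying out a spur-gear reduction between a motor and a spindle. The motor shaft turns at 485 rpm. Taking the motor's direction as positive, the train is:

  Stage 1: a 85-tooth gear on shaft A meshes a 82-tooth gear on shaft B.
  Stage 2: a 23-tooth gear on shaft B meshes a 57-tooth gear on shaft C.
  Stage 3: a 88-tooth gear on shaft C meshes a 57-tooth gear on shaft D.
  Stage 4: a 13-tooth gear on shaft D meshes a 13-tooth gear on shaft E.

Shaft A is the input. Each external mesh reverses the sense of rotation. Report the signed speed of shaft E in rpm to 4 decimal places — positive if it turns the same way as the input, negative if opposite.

+313.1898 rpm (same as input, |ω| = 313.1898 rpm)

Stage 1 [85T→82T]: ω = 485.0000×85/82 = 502.7439 rpm, dir flips to −; running = −502.7439
Stage 2 [23T→57T]: ω = 502.7439×23/57 = 202.8616 rpm, dir flips to +; running = +202.8616
Stage 3 [88T→57T]: ω = 202.8616×88/57 = 313.1898 rpm, dir flips to −; running = −313.1898
Stage 4 [13T→13T]: ω = 313.1898×13/13 = 313.1898 rpm, dir flips to +; running = +313.1898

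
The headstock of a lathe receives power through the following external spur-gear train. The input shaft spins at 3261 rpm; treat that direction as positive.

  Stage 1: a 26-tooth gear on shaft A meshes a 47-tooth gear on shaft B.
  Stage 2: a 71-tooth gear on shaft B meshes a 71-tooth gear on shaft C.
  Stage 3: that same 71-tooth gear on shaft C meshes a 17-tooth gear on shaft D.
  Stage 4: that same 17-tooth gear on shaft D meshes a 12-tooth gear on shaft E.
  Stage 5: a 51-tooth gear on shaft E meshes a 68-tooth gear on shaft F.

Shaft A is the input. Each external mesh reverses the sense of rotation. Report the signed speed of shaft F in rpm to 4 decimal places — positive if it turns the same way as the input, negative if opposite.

Stage 1 [26T→47T]: ω = 3261.0000×26/47 = 1803.9574 rpm, dir flips to −; running = −1803.9574
Stage 2 [71T→71T]: ω = 1803.9574×71/71 = 1803.9574 rpm, dir flips to +; running = +1803.9574
Stage 3 [71T→17T]: ω = 1803.9574×71/17 = 7534.1752 rpm, dir flips to −; running = −7534.1752
Stage 4 [17T→12T]: ω = 7534.1752×17/12 = 10673.4149 rpm, dir flips to +; running = +10673.4149
Stage 5 [51T→68T]: ω = 10673.4149×51/68 = 8005.0612 rpm, dir flips to −; running = −8005.0612

-8005.0612 rpm (opposite to input, |ω| = 8005.0612 rpm)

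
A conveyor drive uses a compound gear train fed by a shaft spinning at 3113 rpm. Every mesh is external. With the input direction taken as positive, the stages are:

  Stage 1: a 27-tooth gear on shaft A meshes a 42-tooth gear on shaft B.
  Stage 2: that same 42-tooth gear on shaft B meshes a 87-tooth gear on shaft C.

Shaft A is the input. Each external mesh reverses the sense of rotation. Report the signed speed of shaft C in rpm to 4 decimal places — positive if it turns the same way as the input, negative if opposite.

Stage 1 [27T→42T]: ω = 3113.0000×27/42 = 2001.2143 rpm, dir flips to −; running = −2001.2143
Stage 2 [42T→87T]: ω = 2001.2143×42/87 = 966.1034 rpm, dir flips to +; running = +966.1034

+966.1034 rpm (same as input, |ω| = 966.1034 rpm)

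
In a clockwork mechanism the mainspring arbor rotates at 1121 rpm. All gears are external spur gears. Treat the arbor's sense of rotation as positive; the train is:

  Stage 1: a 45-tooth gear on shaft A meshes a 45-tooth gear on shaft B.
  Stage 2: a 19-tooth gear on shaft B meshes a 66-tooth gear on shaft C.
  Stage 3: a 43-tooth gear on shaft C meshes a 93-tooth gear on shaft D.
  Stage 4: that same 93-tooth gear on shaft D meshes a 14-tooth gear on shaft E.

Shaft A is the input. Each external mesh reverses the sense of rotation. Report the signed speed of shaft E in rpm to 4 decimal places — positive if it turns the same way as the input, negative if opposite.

+991.1872 rpm (same as input, |ω| = 991.1872 rpm)

Stage 1 [45T→45T]: ω = 1121.0000×45/45 = 1121.0000 rpm, dir flips to −; running = −1121.0000
Stage 2 [19T→66T]: ω = 1121.0000×19/66 = 322.7121 rpm, dir flips to +; running = +322.7121
Stage 3 [43T→93T]: ω = 322.7121×43/93 = 149.2110 rpm, dir flips to −; running = −149.2110
Stage 4 [93T→14T]: ω = 149.2110×93/14 = 991.1872 rpm, dir flips to +; running = +991.1872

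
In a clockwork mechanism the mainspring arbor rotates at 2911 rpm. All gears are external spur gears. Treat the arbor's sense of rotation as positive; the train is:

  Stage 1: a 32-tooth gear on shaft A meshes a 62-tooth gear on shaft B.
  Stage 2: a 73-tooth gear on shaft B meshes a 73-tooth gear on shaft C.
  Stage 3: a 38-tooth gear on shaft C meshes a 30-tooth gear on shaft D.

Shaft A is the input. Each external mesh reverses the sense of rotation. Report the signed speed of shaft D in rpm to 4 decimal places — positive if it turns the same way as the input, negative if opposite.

Stage 1 [32T→62T]: ω = 2911.0000×32/62 = 1502.4516 rpm, dir flips to −; running = −1502.4516
Stage 2 [73T→73T]: ω = 1502.4516×73/73 = 1502.4516 rpm, dir flips to +; running = +1502.4516
Stage 3 [38T→30T]: ω = 1502.4516×38/30 = 1903.1054 rpm, dir flips to −; running = −1903.1054

-1903.1054 rpm (opposite to input, |ω| = 1903.1054 rpm)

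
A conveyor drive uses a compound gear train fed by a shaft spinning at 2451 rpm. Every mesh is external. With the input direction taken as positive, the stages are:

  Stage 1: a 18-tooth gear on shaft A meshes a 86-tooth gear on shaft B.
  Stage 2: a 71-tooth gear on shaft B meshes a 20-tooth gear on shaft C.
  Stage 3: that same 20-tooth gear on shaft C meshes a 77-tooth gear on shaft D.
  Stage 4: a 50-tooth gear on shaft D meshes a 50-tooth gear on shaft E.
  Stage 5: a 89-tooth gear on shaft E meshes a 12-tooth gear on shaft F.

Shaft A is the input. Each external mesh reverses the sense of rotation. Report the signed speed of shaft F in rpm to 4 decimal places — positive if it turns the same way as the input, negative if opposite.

-3508.2760 rpm (opposite to input, |ω| = 3508.2760 rpm)

Stage 1 [18T→86T]: ω = 2451.0000×18/86 = 513.0000 rpm, dir flips to −; running = −513.0000
Stage 2 [71T→20T]: ω = 513.0000×71/20 = 1821.1500 rpm, dir flips to +; running = +1821.1500
Stage 3 [20T→77T]: ω = 1821.1500×20/77 = 473.0260 rpm, dir flips to −; running = −473.0260
Stage 4 [50T→50T]: ω = 473.0260×50/50 = 473.0260 rpm, dir flips to +; running = +473.0260
Stage 5 [89T→12T]: ω = 473.0260×89/12 = 3508.2760 rpm, dir flips to −; running = −3508.2760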